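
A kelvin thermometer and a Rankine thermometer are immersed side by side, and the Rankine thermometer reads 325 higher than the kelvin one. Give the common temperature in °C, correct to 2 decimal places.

Let x be the kelvin reading; then the Rankine reading is 1.8·x.
(1.8·x) - x = 325  ⇒  (0.8)·x = 325  ⇒  x = 406.2500 K.
In Celsius: 406.25 - 273.15 = 133.10°C.

133.10°C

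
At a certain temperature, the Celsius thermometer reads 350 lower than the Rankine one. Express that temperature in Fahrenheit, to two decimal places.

-286.76°F

Let x be the Rankine reading; then the Celsius reading is 5/9·x - 273.15.
(5/9·x - 273.15) - x = -350  ⇒  (-4/9)·x = -76.85  ⇒  x = 172.9125°R.
In Celsius: (172.9125 - 491.67) × 5/9 = -177.0875°C.
In Fahrenheit: -177.0875 × 1.8 + 32 = -286.76°F.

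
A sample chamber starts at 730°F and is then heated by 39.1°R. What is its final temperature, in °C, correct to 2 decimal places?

Initial temperature in Celsius: (730 - 32) × 5/9 = 387.7778°C.
The 39.1°R change is an interval, so only the factor 5/9 applies: +39.1 × 5/9 = +21.7222°C.
Final Celsius temperature: 387.7778 + 21.7222 = 409.5000°C.

409.50°C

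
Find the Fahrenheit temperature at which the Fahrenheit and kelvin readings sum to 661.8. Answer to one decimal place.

261.3°F

Let F be the Fahrenheit reading. The kelvin reading is K = 5/9·F + 255.372.
Require F + K = 661.8: (14/9)·F + 255.372 = 661.8.
F = (661.8 - 255.372) / (14/9) = 261.3.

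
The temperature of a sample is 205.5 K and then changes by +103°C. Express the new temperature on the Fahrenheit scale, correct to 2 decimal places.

95.63°F

Initial temperature in Celsius: 205.5 - 273.15 = -67.6500°C.
Final Celsius temperature: -67.6500 + 103.0000 = 35.3500°C.
In Fahrenheit: 35.3500 × 1.8 + 32 = 95.63°F.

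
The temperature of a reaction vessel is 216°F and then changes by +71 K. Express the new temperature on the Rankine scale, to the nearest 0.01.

Initial temperature in Celsius: (216 - 32) × 5/9 = 102.2222°C.
The 71 K change is an interval; Kelvin and Celsius degrees are the same size, so ΔC = +71°C.
Final Celsius temperature: 102.2222 + 71.0000 = 173.2222°C.
In Rankine: 173.2222 × 1.8 + 491.67 = 803.47°R.

803.47°R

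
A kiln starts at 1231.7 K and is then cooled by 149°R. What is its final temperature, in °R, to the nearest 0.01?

Initial temperature in Celsius: 1231.7 - 273.15 = 958.5500°C.
The 149°R change is an interval, so only the factor 5/9 applies: -149 × 5/9 = -82.7778°C.
Final Celsius temperature: 958.5500 - 82.7778 = 875.7722°C.
In Rankine: 875.7722 × 1.8 + 491.67 = 2068.06°R.

2068.06°R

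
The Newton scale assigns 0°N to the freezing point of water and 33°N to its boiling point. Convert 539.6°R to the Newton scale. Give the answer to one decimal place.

First in Celsius: (539.6 - 491.67) × 5/9 = 26.6278°C.
Linearly onto the Newton scale: 0 + (26.6278 / 100) × (33 - 0) = 8.8°N.

8.8°N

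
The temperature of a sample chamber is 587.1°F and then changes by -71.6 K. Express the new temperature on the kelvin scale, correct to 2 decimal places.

509.94 K

Initial temperature in Celsius: (587.1 - 32) × 5/9 = 308.3889°C.
The 71.6 K change is an interval; Kelvin and Celsius degrees are the same size, so ΔC = -71.6°C.
Final Celsius temperature: 308.3889 - 71.6000 = 236.7889°C.
In kelvin: 236.7889 + 273.15 = 509.94 K.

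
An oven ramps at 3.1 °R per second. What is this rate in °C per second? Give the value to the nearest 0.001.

Since only a temperature interval is involved, the additive offset between the scales drops out.
A change of 1°R is a change of 5/9°C, so 3.1 × 5/9 = 1.722.

1.722 °C/second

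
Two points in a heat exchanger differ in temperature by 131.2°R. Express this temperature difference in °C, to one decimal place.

Only the scale ratio 5/9 matters for a change in temperature.
131.2 × 5/9 = 72.9.

72.9°C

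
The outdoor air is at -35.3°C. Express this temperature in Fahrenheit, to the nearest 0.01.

-31.54°F

In Fahrenheit: -35.3000 × 1.8 + 32 = -31.54°F.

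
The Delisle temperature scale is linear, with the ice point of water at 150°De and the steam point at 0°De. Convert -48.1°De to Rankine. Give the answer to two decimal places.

Linear interpolation between the fixed points: C = (-48.1 - 150) × 100 / (0 - 150) = 132.0667°C.
Then 132.0667 × 1.8 + 491.67 = 729.39°R.

729.39°R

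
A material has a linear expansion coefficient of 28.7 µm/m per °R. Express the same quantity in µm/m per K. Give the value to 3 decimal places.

The quantity depends on a temperature interval, so only the ratio of degree sizes applies; the offset between the scales is irrelevant.
A change of 1 K is a change of 1.8°R, so per K the value is 28.7 × 1.8 = 51.660.

51.660 µm/m per K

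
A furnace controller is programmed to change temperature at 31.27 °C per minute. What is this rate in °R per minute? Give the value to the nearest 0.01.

56.29 °R/minute

Since only a temperature interval is involved, the additive offset between the scales drops out.
A change of 1°C is a change of 1.8°R, so 31.27 × 1.8 = 56.29.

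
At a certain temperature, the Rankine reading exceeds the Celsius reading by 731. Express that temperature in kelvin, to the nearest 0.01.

Let x be the Celsius reading; then the Rankine reading is 1.8·x + 491.67.
(1.8·x + 491.67) - x = 731  ⇒  (0.8)·x = 239.33  ⇒  x = 299.1625°C.
In kelvin: 299.1625 + 273.15 = 572.31 K.

572.31 K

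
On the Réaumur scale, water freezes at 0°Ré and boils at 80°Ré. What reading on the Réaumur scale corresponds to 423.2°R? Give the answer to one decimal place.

-30.4°Ré

First in Celsius: (423.2 - 491.67) × 5/9 = -38.0389°C.
Linearly onto the Réaumur scale: 0 + (-38.0389 / 100) × (80 - 0) = -30.4°Ré.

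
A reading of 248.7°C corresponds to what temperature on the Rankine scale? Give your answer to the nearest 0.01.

939.33°R

In Rankine: 248.7000 × 1.8 + 491.67 = 939.33°R.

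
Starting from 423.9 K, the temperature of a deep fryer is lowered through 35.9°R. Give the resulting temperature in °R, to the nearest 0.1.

Initial temperature in Celsius: 423.9 - 273.15 = 150.7500°C.
The 35.9°R change is an interval, so only the factor 5/9 applies: -35.9 × 5/9 = -19.9444°C.
Final Celsius temperature: 150.7500 - 19.9444 = 130.8056°C.
In Rankine: 130.8056 × 1.8 + 491.67 = 727.1°R.

727.1°R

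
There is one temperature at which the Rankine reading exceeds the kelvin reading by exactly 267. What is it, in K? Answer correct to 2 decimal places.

333.75 K

Let K be the kelvin reading. The Rankine reading is R = 1.8·K.
Require R - K = 267: (0.8)·K = 267.
K = (267) / (0.8) = 333.75.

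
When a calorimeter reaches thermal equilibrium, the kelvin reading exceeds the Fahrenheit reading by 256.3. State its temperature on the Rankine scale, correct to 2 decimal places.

Let x be the Fahrenheit reading; then the kelvin reading is 5/9·x + 255.372.
(5/9·x + 255.372) - x = 256.3  ⇒  (-4/9)·x = 0.927778  ⇒  x = -2.0875°F.
In Celsius: (-2.0875 - 32) × 5/9 = -18.9375°C.
In Rankine: -18.9375 × 1.8 + 491.67 = 457.58°R.

457.58°R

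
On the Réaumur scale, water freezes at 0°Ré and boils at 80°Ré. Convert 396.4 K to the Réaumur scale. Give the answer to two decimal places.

98.60°Ré

First in Celsius: 396.4 - 273.15 = 123.2500°C.
Linearly onto the Réaumur scale: 0 + (123.2500 / 100) × (80 - 0) = 98.60°Ré.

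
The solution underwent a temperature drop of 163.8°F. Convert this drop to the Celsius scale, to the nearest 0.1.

Only the scale ratio 5/9 matters for a change in temperature.
163.8 × 5/9 = 91.0.

91.0°C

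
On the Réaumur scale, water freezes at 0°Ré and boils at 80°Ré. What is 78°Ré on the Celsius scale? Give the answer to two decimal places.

97.50°C

Linear interpolation between the fixed points: C = (78 - 0) × 100 / (80 - 0) = 97.5000°C.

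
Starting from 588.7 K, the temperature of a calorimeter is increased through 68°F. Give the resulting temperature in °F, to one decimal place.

668.0°F

Initial temperature in Celsius: 588.7 - 273.15 = 315.5500°C.
The 68°F change is an interval, so only the factor 5/9 applies: +68 × 5/9 = +37.7778°C.
Final Celsius temperature: 315.5500 + 37.7778 = 353.3278°C.
In Fahrenheit: 353.3278 × 1.8 + 32 = 668.0°F.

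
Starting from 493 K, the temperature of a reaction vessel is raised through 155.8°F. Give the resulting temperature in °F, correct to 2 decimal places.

583.53°F

Initial temperature in Celsius: 493 - 273.15 = 219.8500°C.
The 155.8°F change is an interval, so only the factor 5/9 applies: +155.8 × 5/9 = +86.5556°C.
Final Celsius temperature: 219.8500 + 86.5556 = 306.4056°C.
In Fahrenheit: 306.4056 × 1.8 + 32 = 583.53°F.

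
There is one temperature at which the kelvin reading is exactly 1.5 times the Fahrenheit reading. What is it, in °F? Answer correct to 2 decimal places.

Let F be the Fahrenheit reading. The kelvin reading is K = 5/9·F + 255.372.
Require K = 1.5·F: 5/9·F + 255.372 = 1.5·F.
(-17/18)·F = -255.372  ⇒  F = 270.39.

270.39°F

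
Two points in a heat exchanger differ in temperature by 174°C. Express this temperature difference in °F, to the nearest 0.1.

313.2°F

An interval of 1°C corresponds to 1.8°F.
174 × 1.8 = 313.2.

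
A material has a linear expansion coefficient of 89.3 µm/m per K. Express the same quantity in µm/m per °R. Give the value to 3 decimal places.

49.611 µm/m per °R

Since only a temperature interval is involved, the additive offset between the scales drops out.
A change of 1°R is a change of 5/9 K, so per °R the value is 89.3 × 5/9 = 49.611.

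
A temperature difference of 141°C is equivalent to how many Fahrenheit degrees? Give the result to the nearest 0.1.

An interval of 1°C corresponds to 1.8°F.
141 × 1.8 = 253.8.

253.8°F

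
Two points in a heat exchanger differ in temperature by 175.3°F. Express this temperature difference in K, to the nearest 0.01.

For a temperature interval the offset drops out; only the factor 5/9 applies.
175.3 × 5/9 = 97.39.

97.39 K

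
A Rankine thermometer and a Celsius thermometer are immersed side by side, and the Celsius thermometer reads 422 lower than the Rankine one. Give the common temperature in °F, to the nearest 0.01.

-124.76°F

Let x be the Rankine reading; then the Celsius reading is 5/9·x - 273.15.
(5/9·x - 273.15) - x = -422  ⇒  (-4/9)·x = -148.85  ⇒  x = 334.9125°R.
In Celsius: (334.9125 - 491.67) × 5/9 = -87.0875°C.
In Fahrenheit: -87.0875 × 1.8 + 32 = -124.76°F.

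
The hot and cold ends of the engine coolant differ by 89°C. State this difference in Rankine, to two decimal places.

160.20°R

Only the scale ratio 1.8 matters for a change in temperature.
89 × 1.8 = 160.20.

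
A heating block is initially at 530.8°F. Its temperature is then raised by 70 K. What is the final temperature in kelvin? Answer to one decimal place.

620.3 K

Initial temperature in Celsius: (530.8 - 32) × 5/9 = 277.1111°C.
The 70 K change is an interval; Kelvin and Celsius degrees are the same size, so ΔC = +70°C.
Final Celsius temperature: 277.1111 + 70.0000 = 347.1111°C.
In kelvin: 347.1111 + 273.15 = 620.3 K.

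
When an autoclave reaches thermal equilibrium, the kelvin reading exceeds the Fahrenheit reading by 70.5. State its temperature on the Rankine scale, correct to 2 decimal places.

875.63°R

Let x be the Fahrenheit reading; then the kelvin reading is 5/9·x + 255.372.
(5/9·x + 255.372) - x = 70.5  ⇒  (-4/9)·x = -184.872  ⇒  x = 415.9625°F.
In Celsius: (415.9625 - 32) × 5/9 = 213.3125°C.
In Rankine: 213.3125 × 1.8 + 491.67 = 875.63°R.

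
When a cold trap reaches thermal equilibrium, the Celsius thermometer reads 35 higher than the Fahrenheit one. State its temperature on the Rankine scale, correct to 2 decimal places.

340.92°R

Let x be the Fahrenheit reading; then the Celsius reading is 5/9·x - 17.7778.
(5/9·x - 17.7778) - x = 35  ⇒  (-4/9)·x = 52.7778  ⇒  x = -118.7500°F.
In Celsius: (-118.75 - 32) × 5/9 = -83.7500°C.
In Rankine: -83.7500 × 1.8 + 491.67 = 340.92°R.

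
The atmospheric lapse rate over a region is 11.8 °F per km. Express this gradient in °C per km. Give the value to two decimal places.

Since only a temperature interval is involved, the additive offset between the scales drops out.
A change of 1°F is a change of 5/9°C, so 11.8 × 5/9 = 6.56.

6.56 °C/km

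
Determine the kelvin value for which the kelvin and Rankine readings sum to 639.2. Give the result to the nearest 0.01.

Let K be the kelvin reading. The Rankine reading is R = 1.8·K.
Require K + R = 639.2: (2.8)·K = 639.2.
K = (639.2) / (2.8) = 228.29.

228.29 K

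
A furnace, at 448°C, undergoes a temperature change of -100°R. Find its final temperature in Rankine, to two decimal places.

1198.07°R

The 100°R change is an interval, so only the factor 5/9 applies: -100 × 5/9 = -55.5556°C.
Final Celsius temperature: 448.0000 - 55.5556 = 392.4444°C.
In Rankine: 392.4444 × 1.8 + 491.67 = 1198.07°R.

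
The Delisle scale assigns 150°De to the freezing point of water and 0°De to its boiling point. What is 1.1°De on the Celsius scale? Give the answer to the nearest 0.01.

Linear interpolation between the fixed points: C = (1.1 - 150) × 100 / (0 - 150) = 99.2667°C.

99.27°C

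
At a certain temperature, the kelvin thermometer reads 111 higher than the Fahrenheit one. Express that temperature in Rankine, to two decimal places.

784.51°R

Let x be the Fahrenheit reading; then the kelvin reading is 5/9·x + 255.372.
(5/9·x + 255.372) - x = 111  ⇒  (-4/9)·x = -144.372  ⇒  x = 324.8375°F.
In Celsius: (324.8375 - 32) × 5/9 = 162.6875°C.
In Rankine: 162.6875 × 1.8 + 491.67 = 784.51°R.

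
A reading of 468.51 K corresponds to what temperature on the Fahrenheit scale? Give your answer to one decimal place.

In Celsius: 468.51 - 273.15 = 195.3600°C.
In Fahrenheit: 195.3600 × 1.8 + 32 = 383.6°F.

383.6°F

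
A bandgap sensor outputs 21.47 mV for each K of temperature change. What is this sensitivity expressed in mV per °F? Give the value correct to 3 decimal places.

Since only a temperature interval is involved, the additive offset between the scales drops out.
A change of 1°F is a change of 5/9 K, so per °F the value is 21.47 × 5/9 = 11.928.

11.928 mV per °F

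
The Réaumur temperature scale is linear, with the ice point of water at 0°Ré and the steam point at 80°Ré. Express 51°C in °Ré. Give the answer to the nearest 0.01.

Linearly onto the Réaumur scale: 0 + (51.0000 / 100) × (80 - 0) = 40.80°Ré.

40.80°Ré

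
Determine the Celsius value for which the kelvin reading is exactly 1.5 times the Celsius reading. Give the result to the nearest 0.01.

546.30°C

Let C be the Celsius reading. The kelvin reading is K = 1·C + 273.15.
Require K = 1.5·C: 1·C + 273.15 = 1.5·C.
(-0.5)·C = -273.15  ⇒  C = 546.30.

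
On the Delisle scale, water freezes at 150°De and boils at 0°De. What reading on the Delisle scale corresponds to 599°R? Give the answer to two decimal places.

First in Celsius: (599 - 491.67) × 5/9 = 59.6278°C.
Linearly onto the Delisle scale: 150 + (59.6278 / 100) × (0 - 150) = 60.56°De.

60.56°De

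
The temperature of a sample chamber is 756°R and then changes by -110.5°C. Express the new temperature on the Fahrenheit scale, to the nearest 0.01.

Initial temperature in Celsius: (756 - 491.67) × 5/9 = 146.8500°C.
Final Celsius temperature: 146.8500 - 110.5000 = 36.3500°C.
In Fahrenheit: 36.3500 × 1.8 + 32 = 97.43°F.

97.43°F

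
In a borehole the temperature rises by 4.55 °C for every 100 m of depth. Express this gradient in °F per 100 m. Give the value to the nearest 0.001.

Since only a temperature interval is involved, the additive offset between the scales drops out.
A change of 1°C is a change of 1.8°F, so 4.55 × 1.8 = 8.190.

8.190 °F/100 m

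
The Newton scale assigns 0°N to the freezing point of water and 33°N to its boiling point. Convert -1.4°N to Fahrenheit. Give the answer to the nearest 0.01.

Linear interpolation between the fixed points: C = (-1.4 - 0) × 100 / (33 - 0) = -4.2424°C.
Then -4.2424 × 1.8 + 32 = 24.36°F.

24.36°F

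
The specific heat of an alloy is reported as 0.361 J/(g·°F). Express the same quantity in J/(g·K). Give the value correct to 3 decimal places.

0.650 J/(g·K)

The quantity depends on a temperature interval, so only the ratio of degree sizes applies; the offset between the scales is irrelevant.
A change of 1 K is a change of 1.8°F, so per K the value is 0.361 × 1.8 = 0.650.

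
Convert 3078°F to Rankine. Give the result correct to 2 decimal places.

3537.67°R

In Celsius: (3078 - 32) × 5/9 = 1692.2222°C.
In Rankine: 1692.2222 × 1.8 + 491.67 = 3537.67°R.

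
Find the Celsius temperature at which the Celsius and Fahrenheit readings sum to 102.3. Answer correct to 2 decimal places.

Let C be the Celsius reading. The Fahrenheit reading is F = 1.8·C + 32.
Require C + F = 102.3: (2.8)·C + 32 = 102.3.
C = (102.3 - 32) / (2.8) = 25.11.

25.11°C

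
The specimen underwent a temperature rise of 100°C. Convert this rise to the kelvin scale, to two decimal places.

Celsius and kelvin degrees are the same size, so the interval is unchanged: 100.00.

100.00 K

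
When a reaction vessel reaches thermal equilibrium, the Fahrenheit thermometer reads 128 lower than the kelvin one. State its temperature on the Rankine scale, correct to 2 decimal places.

Let x be the kelvin reading; then the Fahrenheit reading is 1.8·x - 459.67.
(1.8·x - 459.67) - x = -128  ⇒  (0.8)·x = 331.67  ⇒  x = 414.5875 K.
In Celsius: 414.5875 - 273.15 = 141.4375°C.
In Rankine: 141.4375 × 1.8 + 491.67 = 746.26°R.

746.26°R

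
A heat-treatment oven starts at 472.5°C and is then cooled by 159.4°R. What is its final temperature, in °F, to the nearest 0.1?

The 159.4°R change is an interval, so only the factor 5/9 applies: -159.4 × 5/9 = -88.5556°C.
Final Celsius temperature: 472.5000 - 88.5556 = 383.9444°C.
In Fahrenheit: 383.9444 × 1.8 + 32 = 723.1°F.

723.1°F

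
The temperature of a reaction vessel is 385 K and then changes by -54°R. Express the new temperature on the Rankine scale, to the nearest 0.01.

639.00°R

Initial temperature in Celsius: 385 - 273.15 = 111.8500°C.
The 54°R change is an interval, so only the factor 5/9 applies: -54 × 5/9 = -30.0000°C.
Final Celsius temperature: 111.8500 - 30.0000 = 81.8500°C.
In Rankine: 81.8500 × 1.8 + 491.67 = 639.00°R.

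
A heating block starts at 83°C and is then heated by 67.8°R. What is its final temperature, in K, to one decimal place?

393.8 K

The 67.8°R change is an interval, so only the factor 5/9 applies: +67.8 × 5/9 = +37.6667°C.
Final Celsius temperature: 83.0000 + 37.6667 = 120.6667°C.
In kelvin: 120.6667 + 273.15 = 393.8 K.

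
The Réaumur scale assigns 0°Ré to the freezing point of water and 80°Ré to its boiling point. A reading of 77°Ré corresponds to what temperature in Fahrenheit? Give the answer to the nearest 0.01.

Linear interpolation between the fixed points: C = (77 - 0) × 100 / (80 - 0) = 96.2500°C.
Then 96.2500 × 1.8 + 32 = 205.25°F.

205.25°F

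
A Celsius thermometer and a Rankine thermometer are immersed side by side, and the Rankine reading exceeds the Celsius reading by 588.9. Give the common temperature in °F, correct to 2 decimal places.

250.77°F

Let x be the Celsius reading; then the Rankine reading is 1.8·x + 491.67.
(1.8·x + 491.67) - x = 588.9  ⇒  (0.8)·x = 97.23  ⇒  x = 121.5375°C.
In Fahrenheit: 121.5375 × 1.8 + 32 = 250.77°F.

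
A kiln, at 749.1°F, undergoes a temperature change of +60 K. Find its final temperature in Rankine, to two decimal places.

Initial temperature in Celsius: (749.1 - 32) × 5/9 = 398.3889°C.
The 60 K change is an interval; Kelvin and Celsius degrees are the same size, so ΔC = +60°C.
Final Celsius temperature: 398.3889 + 60.0000 = 458.3889°C.
In Rankine: 458.3889 × 1.8 + 491.67 = 1316.77°R.

1316.77°R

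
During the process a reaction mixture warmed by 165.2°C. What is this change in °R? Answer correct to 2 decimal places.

Only the scale ratio 1.8 matters for a change in temperature.
165.2 × 1.8 = 297.36.

297.36°R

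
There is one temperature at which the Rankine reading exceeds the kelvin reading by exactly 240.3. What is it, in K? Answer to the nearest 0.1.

Let K be the kelvin reading. The Rankine reading is R = 1.8·K.
Require R - K = 240.3: (0.8)·K = 240.3.
K = (240.3) / (0.8) = 300.4.

300.4 K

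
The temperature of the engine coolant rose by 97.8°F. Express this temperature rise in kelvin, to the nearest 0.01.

For a temperature interval the offset drops out; only the factor 5/9 applies.
97.8 × 5/9 = 54.33.

54.33 K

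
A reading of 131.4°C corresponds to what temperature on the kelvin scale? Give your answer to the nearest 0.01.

404.55 K

In kelvin: 131.4000 + 273.15 = 404.55 K.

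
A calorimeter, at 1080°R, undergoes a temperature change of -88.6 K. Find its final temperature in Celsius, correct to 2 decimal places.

Initial temperature in Celsius: (1080 - 491.67) × 5/9 = 326.8500°C.
The 88.6 K change is an interval; Kelvin and Celsius degrees are the same size, so ΔC = -88.6°C.
Final Celsius temperature: 326.8500 - 88.6000 = 238.2500°C.

238.25°C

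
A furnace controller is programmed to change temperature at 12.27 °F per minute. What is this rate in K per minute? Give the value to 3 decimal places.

Since only a temperature interval is involved, the additive offset between the scales drops out.
A change of 1°F is a change of 5/9 K, so 12.27 × 5/9 = 6.817.

6.817 K/minute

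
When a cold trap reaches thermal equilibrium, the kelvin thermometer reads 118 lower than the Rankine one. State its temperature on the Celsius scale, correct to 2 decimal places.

Let x be the Rankine reading; then the kelvin reading is 5/9·x.
(5/9·x) - x = -118  ⇒  (-4/9)·x = -118  ⇒  x = 265.5000°R.
In Celsius: (265.5 - 491.67) × 5/9 = -125.65°C.

-125.65°C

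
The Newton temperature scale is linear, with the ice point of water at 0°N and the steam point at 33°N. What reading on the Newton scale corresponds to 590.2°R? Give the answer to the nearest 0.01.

First in Celsius: (590.2 - 491.67) × 5/9 = 54.7389°C.
Linearly onto the Newton scale: 0 + (54.7389 / 100) × (33 - 0) = 18.06°N.

18.06°N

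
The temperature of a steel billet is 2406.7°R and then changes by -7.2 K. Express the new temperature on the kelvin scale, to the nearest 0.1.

Initial temperature in Celsius: (2406.7 - 491.67) × 5/9 = 1063.9056°C.
The 7.2 K change is an interval; Kelvin and Celsius degrees are the same size, so ΔC = -7.2°C.
Final Celsius temperature: 1063.9056 - 7.2000 = 1056.7056°C.
In kelvin: 1056.7056 + 273.15 = 1329.9 K.

1329.9 K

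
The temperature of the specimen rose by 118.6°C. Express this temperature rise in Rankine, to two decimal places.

213.48°R

For a temperature interval the offset drops out; only the factor 1.8 applies.
118.6 × 1.8 = 213.48.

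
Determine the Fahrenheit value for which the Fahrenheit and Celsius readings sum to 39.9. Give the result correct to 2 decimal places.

Let F be the Fahrenheit reading. The Celsius reading is C = 5/9·F - 17.7778.
Require F + C = 39.9: (14/9)·F - 17.7778 = 39.9.
F = (39.9 + 17.7778) / (14/9) = 37.08.

37.08°F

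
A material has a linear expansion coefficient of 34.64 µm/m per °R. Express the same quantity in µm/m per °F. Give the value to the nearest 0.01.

The quantity depends on a temperature interval, so only the ratio of degree sizes applies; the offset between the scales is irrelevant.
A change of 1°F is a change of 1°R, so per °F the value is 34.64 × 1 = 34.64.

34.64 µm/m per °F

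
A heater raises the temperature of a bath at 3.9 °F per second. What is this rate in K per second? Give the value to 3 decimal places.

Since only a temperature interval is involved, the additive offset between the scales drops out.
A change of 1°F is a change of 5/9 K, so 3.9 × 5/9 = 2.167.

2.167 K/second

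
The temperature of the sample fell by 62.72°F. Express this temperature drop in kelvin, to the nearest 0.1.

34.8 K

For a temperature interval the offset drops out; only the factor 5/9 applies.
62.72 × 5/9 = 34.8.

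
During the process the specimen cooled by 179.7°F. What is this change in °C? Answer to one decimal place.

Only the scale ratio 5/9 matters for a change in temperature.
179.7 × 5/9 = 99.8.

99.8°C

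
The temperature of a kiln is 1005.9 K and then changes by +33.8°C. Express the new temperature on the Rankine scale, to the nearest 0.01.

1871.46°R

Initial temperature in Celsius: 1005.9 - 273.15 = 732.7500°C.
Final Celsius temperature: 732.7500 + 33.8000 = 766.5500°C.
In Rankine: 766.5500 × 1.8 + 491.67 = 1871.46°R.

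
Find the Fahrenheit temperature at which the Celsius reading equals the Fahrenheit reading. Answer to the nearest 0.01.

Let F be the Fahrenheit reading. The Celsius reading is C = 5/9·F - 17.7778.
Set C = F: 5/9·F - 17.7778 = F.
(-4/9)·F = 17.7778  ⇒  F = -40.00.

-40.00°F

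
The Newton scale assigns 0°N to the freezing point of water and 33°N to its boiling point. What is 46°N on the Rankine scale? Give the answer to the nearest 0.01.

742.58°R

Linear interpolation between the fixed points: C = (46 - 0) × 100 / (33 - 0) = 139.3939°C.
Then 139.3939 × 1.8 + 491.67 = 742.58°R.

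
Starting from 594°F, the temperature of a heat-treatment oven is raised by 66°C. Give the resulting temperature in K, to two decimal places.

651.37 K

Initial temperature in Celsius: (594 - 32) × 5/9 = 312.2222°C.
Final Celsius temperature: 312.2222 + 66.0000 = 378.2222°C.
In kelvin: 378.2222 + 273.15 = 651.37 K.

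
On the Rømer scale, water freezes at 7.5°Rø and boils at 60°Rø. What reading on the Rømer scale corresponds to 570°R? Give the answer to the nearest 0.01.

First in Celsius: (570 - 491.67) × 5/9 = 43.5167°C.
Linearly onto the Rømer scale: 7.5 + (43.5167 / 100) × (60 - 7.5) = 30.35°Rø.

30.35°Rø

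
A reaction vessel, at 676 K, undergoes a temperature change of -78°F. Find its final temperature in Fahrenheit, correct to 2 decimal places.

Initial temperature in Celsius: 676 - 273.15 = 402.8500°C.
The 78°F change is an interval, so only the factor 5/9 applies: -78 × 5/9 = -43.3333°C.
Final Celsius temperature: 402.8500 - 43.3333 = 359.5167°C.
In Fahrenheit: 359.5167 × 1.8 + 32 = 679.13°F.

679.13°F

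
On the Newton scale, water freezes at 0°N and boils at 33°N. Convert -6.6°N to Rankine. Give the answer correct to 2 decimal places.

Linear interpolation between the fixed points: C = (-6.6 - 0) × 100 / (33 - 0) = -20.0000°C.
Then -20.0000 × 1.8 + 491.67 = 455.67°R.

455.67°R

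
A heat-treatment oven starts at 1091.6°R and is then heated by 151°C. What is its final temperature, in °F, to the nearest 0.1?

903.7°F

Initial temperature in Celsius: (1091.6 - 491.67) × 5/9 = 333.2944°C.
Final Celsius temperature: 333.2944 + 151.0000 = 484.2944°C.
In Fahrenheit: 484.2944 × 1.8 + 32 = 903.7°F.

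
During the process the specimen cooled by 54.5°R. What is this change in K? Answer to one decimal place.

For a temperature interval the offset drops out; only the factor 5/9 applies.
54.5 × 5/9 = 30.3.

30.3 K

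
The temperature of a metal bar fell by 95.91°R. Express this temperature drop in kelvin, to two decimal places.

Only the scale ratio 5/9 matters for a change in temperature.
95.91 × 5/9 = 53.28.

53.28 K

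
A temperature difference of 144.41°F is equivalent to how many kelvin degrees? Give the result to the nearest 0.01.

Only the scale ratio 5/9 matters for a change in temperature.
144.41 × 5/9 = 80.23.

80.23 K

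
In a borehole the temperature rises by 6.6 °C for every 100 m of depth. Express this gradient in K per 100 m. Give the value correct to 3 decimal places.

The quantity depends on a temperature interval, so only the ratio of degree sizes applies; the offset between the scales is irrelevant.
A change of 1°C is a change of 1 K, so 6.6 × 1 = 6.600.

6.600 K/100 m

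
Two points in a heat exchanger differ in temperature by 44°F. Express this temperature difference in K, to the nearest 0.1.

24.4 K

For a temperature interval the offset drops out; only the factor 5/9 applies.
44 × 5/9 = 24.4.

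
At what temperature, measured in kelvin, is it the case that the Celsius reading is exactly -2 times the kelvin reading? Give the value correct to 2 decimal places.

Let K be the kelvin reading. The Celsius reading is C = 1·K - 273.15.
Require C = -2·K: 1·K - 273.15 = -2·K.
(3)·K = 273.15  ⇒  K = 91.05.

91.05 K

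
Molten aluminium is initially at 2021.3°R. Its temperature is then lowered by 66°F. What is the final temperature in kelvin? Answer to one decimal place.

1086.3 K

Initial temperature in Celsius: (2021.3 - 491.67) × 5/9 = 849.7944°C.
The 66°F change is an interval, so only the factor 5/9 applies: -66 × 5/9 = -36.6667°C.
Final Celsius temperature: 849.7944 - 36.6667 = 813.1278°C.
In kelvin: 813.1278 + 273.15 = 1086.3 K.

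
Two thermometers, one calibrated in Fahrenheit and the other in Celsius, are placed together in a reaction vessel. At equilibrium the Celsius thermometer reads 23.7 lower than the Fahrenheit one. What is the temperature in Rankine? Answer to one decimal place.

473.0°R

Let x be the Fahrenheit reading; then the Celsius reading is 5/9·x - 17.7778.
(5/9·x - 17.7778) - x = -23.7  ⇒  (-4/9)·x = -5.92222  ⇒  x = 13.3250°F.
In Celsius: (13.325 - 32) × 5/9 = -10.3750°C.
In Rankine: -10.3750 × 1.8 + 491.67 = 473.0°R.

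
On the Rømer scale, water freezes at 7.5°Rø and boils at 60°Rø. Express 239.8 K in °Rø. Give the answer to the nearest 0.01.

-10.01°Rø

First in Celsius: 239.8 - 273.15 = -33.3500°C.
Linearly onto the Rømer scale: 7.5 + (-33.3500 / 100) × (60 - 7.5) = -10.01°Rø.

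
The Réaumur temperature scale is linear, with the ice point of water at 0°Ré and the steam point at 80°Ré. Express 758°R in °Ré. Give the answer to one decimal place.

118.4°Ré

First in Celsius: (758 - 491.67) × 5/9 = 147.9611°C.
Linearly onto the Réaumur scale: 0 + (147.9611 / 100) × (80 - 0) = 118.4°Ré.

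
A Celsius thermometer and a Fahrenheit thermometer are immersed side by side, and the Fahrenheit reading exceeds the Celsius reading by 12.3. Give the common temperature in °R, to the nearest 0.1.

Let x be the Celsius reading; then the Fahrenheit reading is 1.8·x + 32.
(1.8·x + 32) - x = 12.3  ⇒  (0.8)·x = -19.7  ⇒  x = -24.6250°C.
In Rankine: -24.6250 × 1.8 + 491.67 = 447.3°R.

447.3°R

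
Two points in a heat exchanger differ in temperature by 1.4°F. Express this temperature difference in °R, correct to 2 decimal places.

1.40°R

Fahrenheit and Rankine degrees are the same size, so the interval is unchanged: 1.40.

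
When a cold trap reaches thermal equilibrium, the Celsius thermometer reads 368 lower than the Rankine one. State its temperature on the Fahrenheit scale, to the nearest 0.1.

-246.3°F

Let x be the Rankine reading; then the Celsius reading is 5/9·x - 273.15.
(5/9·x - 273.15) - x = -368  ⇒  (-4/9)·x = -94.85  ⇒  x = 213.4125°R.
In Celsius: (213.4125 - 491.67) × 5/9 = -154.5875°C.
In Fahrenheit: -154.5875 × 1.8 + 32 = -246.3°F.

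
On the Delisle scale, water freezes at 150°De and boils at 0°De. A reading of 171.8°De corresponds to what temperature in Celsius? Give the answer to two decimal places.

Linear interpolation between the fixed points: C = (171.8 - 150) × 100 / (0 - 150) = -14.5333°C.

-14.53°C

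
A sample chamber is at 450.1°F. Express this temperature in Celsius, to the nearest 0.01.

232.28°C

In Celsius: (450.1 - 32) × 5/9 = 232.2778°C.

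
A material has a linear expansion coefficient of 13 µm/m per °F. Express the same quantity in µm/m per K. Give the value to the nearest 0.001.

Since only a temperature interval is involved, the additive offset between the scales drops out.
A change of 1 K is a change of 1.8°F, so per K the value is 13 × 1.8 = 23.400.

23.400 µm/m per K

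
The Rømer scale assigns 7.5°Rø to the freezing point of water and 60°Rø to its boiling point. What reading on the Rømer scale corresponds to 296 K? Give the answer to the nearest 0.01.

First in Celsius: 296 - 273.15 = 22.8500°C.
Linearly onto the Rømer scale: 7.5 + (22.8500 / 100) × (60 - 7.5) = 19.50°Rø.

19.50°Rø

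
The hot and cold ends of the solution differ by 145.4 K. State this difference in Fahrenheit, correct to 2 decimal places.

261.72°F

Only the scale ratio 1.8 matters for a change in temperature.
145.4 × 1.8 = 261.72.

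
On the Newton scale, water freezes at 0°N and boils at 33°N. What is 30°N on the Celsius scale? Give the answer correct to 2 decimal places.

90.91°C

Linear interpolation between the fixed points: C = (30 - 0) × 100 / (33 - 0) = 90.9091°C.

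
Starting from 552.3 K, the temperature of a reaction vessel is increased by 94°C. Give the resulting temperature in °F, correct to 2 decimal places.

703.67°F

Initial temperature in Celsius: 552.3 - 273.15 = 279.1500°C.
Final Celsius temperature: 279.1500 + 94.0000 = 373.1500°C.
In Fahrenheit: 373.1500 × 1.8 + 32 = 703.67°F.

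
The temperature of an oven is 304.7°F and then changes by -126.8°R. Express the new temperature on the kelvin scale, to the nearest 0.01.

354.21 K

Initial temperature in Celsius: (304.7 - 32) × 5/9 = 151.5000°C.
The 126.8°R change is an interval, so only the factor 5/9 applies: -126.8 × 5/9 = -70.4444°C.
Final Celsius temperature: 151.5000 - 70.4444 = 81.0556°C.
In kelvin: 81.0556 + 273.15 = 354.21 K.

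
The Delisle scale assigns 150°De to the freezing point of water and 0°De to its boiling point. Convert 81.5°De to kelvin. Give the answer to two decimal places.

318.82 K

Linear interpolation between the fixed points: C = (81.5 - 150) × 100 / (0 - 150) = 45.6667°C.
Then 45.6667 + 273.15 = 318.82 K.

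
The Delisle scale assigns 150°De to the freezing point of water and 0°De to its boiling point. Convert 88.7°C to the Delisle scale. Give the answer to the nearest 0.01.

16.95°De

Linearly onto the Delisle scale: 150 + (88.7000 / 100) × (0 - 150) = 16.95°De.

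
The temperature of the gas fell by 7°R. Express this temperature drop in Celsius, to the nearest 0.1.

3.9°C

Only the scale ratio 5/9 matters for a change in temperature.
7 × 5/9 = 3.9.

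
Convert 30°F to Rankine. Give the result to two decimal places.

489.67°R

In Celsius: (30 - 32) × 5/9 = -1.1111°C.
In Rankine: -1.1111 × 1.8 + 491.67 = 489.67°R.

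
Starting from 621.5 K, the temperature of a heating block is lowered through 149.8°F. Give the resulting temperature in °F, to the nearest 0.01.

Initial temperature in Celsius: 621.5 - 273.15 = 348.3500°C.
The 149.8°F change is an interval, so only the factor 5/9 applies: -149.8 × 5/9 = -83.2222°C.
Final Celsius temperature: 348.3500 - 83.2222 = 265.1278°C.
In Fahrenheit: 265.1278 × 1.8 + 32 = 509.23°F.

509.23°F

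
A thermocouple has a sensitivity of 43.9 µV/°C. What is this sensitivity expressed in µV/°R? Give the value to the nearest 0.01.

24.39 µV/°R

The quantity depends on a temperature interval, so only the ratio of degree sizes applies; the offset between the scales is irrelevant.
A change of 1°R is a change of 5/9°C, so per °R the value is 43.9 × 5/9 = 24.39.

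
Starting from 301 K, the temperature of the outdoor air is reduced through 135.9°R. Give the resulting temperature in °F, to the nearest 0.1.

Initial temperature in Celsius: 301 - 273.15 = 27.8500°C.
The 135.9°R change is an interval, so only the factor 5/9 applies: -135.9 × 5/9 = -75.5000°C.
Final Celsius temperature: 27.8500 - 75.5000 = -47.6500°C.
In Fahrenheit: -47.6500 × 1.8 + 32 = -53.8°F.

-53.8°F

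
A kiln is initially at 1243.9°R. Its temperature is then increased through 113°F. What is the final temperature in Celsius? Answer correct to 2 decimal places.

Initial temperature in Celsius: (1243.9 - 491.67) × 5/9 = 417.9056°C.
The 113°F change is an interval, so only the factor 5/9 applies: +113 × 5/9 = +62.7778°C.
Final Celsius temperature: 417.9056 + 62.7778 = 480.6833°C.

480.68°C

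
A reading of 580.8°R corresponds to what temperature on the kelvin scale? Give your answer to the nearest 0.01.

322.67 K

In Celsius: (580.8 - 491.67) × 5/9 = 49.5167°C.
In kelvin: 49.5167 + 273.15 = 322.67 K.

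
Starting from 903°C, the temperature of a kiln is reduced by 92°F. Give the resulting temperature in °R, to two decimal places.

2025.07°R

The 92°F change is an interval, so only the factor 5/9 applies: -92 × 5/9 = -51.1111°C.
Final Celsius temperature: 903.0000 - 51.1111 = 851.8889°C.
In Rankine: 851.8889 × 1.8 + 491.67 = 2025.07°R.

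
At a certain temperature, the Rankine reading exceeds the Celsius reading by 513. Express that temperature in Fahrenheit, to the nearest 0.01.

Let x be the Celsius reading; then the Rankine reading is 1.8·x + 491.67.
(1.8·x + 491.67) - x = 513  ⇒  (0.8)·x = 21.33  ⇒  x = 26.6625°C.
In Fahrenheit: 26.6625 × 1.8 + 32 = 79.99°F.

79.99°F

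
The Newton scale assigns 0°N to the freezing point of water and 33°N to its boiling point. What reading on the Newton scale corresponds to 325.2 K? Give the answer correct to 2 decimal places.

First in Celsius: 325.2 - 273.15 = 52.0500°C.
Linearly onto the Newton scale: 0 + (52.0500 / 100) × (33 - 0) = 17.18°N.

17.18°N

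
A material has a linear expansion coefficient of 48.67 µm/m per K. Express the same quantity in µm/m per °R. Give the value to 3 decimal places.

The quantity depends on a temperature interval, so only the ratio of degree sizes applies; the offset between the scales is irrelevant.
A change of 1°R is a change of 5/9 K, so per °R the value is 48.67 × 5/9 = 27.039.

27.039 µm/m per °R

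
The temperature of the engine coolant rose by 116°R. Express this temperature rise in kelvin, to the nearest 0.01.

Only the scale ratio 5/9 matters for a change in temperature.
116 × 5/9 = 64.44.

64.44 K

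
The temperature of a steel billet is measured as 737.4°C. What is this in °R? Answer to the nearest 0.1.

1819.0°R

In Rankine: 737.4000 × 1.8 + 491.67 = 1819.0°R.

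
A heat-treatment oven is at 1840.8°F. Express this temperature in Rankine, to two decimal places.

In Celsius: (1840.8 - 32) × 5/9 = 1004.8889°C.
In Rankine: 1004.8889 × 1.8 + 491.67 = 2300.47°R.

2300.47°R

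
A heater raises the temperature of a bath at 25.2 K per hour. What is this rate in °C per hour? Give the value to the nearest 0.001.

The quantity depends on a temperature interval, so only the ratio of degree sizes applies; the offset between the scales is irrelevant.
A change of 1 K is a change of 1°C, so 25.2 × 1 = 25.200.

25.200 °C/hour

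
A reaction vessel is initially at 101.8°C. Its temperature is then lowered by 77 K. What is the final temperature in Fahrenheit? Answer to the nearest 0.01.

The 77 K change is an interval; Kelvin and Celsius degrees are the same size, so ΔC = -77°C.
Final Celsius temperature: 101.8000 - 77.0000 = 24.8000°C.
In Fahrenheit: 24.8000 × 1.8 + 32 = 76.64°F.

76.64°F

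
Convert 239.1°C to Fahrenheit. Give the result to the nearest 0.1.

462.4°F

In Fahrenheit: 239.1000 × 1.8 + 32 = 462.4°F.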